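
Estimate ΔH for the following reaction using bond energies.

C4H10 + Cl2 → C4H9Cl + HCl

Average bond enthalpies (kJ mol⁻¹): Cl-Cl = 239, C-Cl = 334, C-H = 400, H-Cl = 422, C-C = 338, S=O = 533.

Bonds broken (reactants):
  C-C: 3 × 338 = 1014
  C-H: 10 × 400 = 4000
  Cl-Cl: 1 × 239 = 239
  Σ(broken) = 5253 kJ
Bonds formed (products):
  C-C: 3 × 338 = 1014
  C-Cl: 1 × 334 = 334
  C-H: 9 × 400 = 3600
  H-Cl: 1 × 422 = 422
  Σ(formed) = 5370 kJ
ΔH = Σ(broken) − Σ(formed) = 5253 − 5370 = −117 kJ

ΔH ≈ −117 kJ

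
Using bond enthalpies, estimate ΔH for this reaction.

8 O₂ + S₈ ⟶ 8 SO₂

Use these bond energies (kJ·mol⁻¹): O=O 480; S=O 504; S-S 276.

ΔH ≈ −2016 kJ

Bonds broken (reactants):
  O=O: 8 × 480 = 3840
  S-S: 8 × 276 = 2208
  Σ(broken) = 6048 kJ
Bonds formed (products):
  S=O: 16 × 504 = 8064
  Σ(formed) = 8064 kJ
ΔH = Σ(broken) − Σ(formed) = 6048 − 8064 = −2016 kJ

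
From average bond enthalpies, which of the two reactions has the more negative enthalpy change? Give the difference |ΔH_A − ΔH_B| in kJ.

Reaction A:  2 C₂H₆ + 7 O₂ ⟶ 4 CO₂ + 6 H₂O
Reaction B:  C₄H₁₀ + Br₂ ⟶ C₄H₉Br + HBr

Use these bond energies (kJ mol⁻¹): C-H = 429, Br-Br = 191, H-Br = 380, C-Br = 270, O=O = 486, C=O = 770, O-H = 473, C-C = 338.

Reaction A:
  Bonds broken (reactants):
    C-C: 2 × 338 = 676
    C-H: 12 × 429 = 5148
    O=O: 7 × 486 = 3402
    Σ(broken) = 9226 kJ
  Bonds formed (products):
    C=O: 8 × 770 = 6160
    O-H: 12 × 473 = 5676
    Σ(formed) = 11836 kJ
  ΔH_A = 9226 − 11836 = −2610 kJ
Reaction B:
  Bonds broken (reactants):
    Br-Br: 1 × 191 = 191
    C-C: 3 × 338 = 1014
    C-H: 10 × 429 = 4290
    Σ(broken) = 5495 kJ
  Bonds formed (products):
    C-Br: 1 × 270 = 270
    C-C: 3 × 338 = 1014
    C-H: 9 × 429 = 3861
    H-Br: 1 × 380 = 380
    Σ(formed) = 5525 kJ
  ΔH_B = 5495 − 5525 = −30 kJ
ΔH_A − ΔH_B = −2580 kJ, so reaction A has the more negative ΔH; |ΔH_A − ΔH_B| = 2580 kJ.

Reaction A, by 2580 kJ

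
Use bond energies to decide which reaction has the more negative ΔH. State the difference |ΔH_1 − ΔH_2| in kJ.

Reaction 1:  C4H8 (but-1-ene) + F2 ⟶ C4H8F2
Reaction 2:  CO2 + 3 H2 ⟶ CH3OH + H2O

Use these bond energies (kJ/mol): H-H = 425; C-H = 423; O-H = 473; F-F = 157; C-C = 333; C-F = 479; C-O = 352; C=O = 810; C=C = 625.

Reaction 1:
  Bonds broken (reactants):
    C-C: 2 × 333 = 666
    C-H: 8 × 423 = 3384
    C=C: 1 × 625 = 625
    F-F: 1 × 157 = 157
    Σ(broken) = 4832 kJ
  Bonds formed (products):
    C-C: 3 × 333 = 999
    C-F: 2 × 479 = 958
    C-H: 8 × 423 = 3384
    Σ(formed) = 5341 kJ
  ΔH_1 = 4832 − 5341 = −509 kJ
Reaction 2:
  Bonds broken (reactants):
    C=O: 2 × 810 = 1620
    H-H: 3 × 425 = 1275
    Σ(broken) = 2895 kJ
  Bonds formed (products):
    C-H: 3 × 423 = 1269
    C-O: 1 × 352 = 352
    O-H: 3 × 473 = 1419
    Σ(formed) = 3040 kJ
  ΔH_2 = 2895 − 3040 = −145 kJ
ΔH_1 − ΔH_2 = −364 kJ, so reaction 1 has the more negative ΔH; |ΔH_1 − ΔH_2| = 364 kJ.

Reaction 1, by 364 kJ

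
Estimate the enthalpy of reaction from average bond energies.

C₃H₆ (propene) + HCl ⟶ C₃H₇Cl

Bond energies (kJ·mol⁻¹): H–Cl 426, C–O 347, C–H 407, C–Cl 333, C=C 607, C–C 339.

ΔH ≈ −46 kJ

Bonds broken (reactants):
  C–C: 1 × 339 = 339
  C–H: 6 × 407 = 2442
  C=C: 1 × 607 = 607
  H–Cl: 1 × 426 = 426
  Σ(broken) = 3814 kJ
Bonds formed (products):
  C–C: 2 × 339 = 678
  C–Cl: 1 × 333 = 333
  C–H: 7 × 407 = 2849
  Σ(formed) = 3860 kJ
ΔH = Σ(broken) − Σ(formed) = 3814 − 3860 = −46 kJ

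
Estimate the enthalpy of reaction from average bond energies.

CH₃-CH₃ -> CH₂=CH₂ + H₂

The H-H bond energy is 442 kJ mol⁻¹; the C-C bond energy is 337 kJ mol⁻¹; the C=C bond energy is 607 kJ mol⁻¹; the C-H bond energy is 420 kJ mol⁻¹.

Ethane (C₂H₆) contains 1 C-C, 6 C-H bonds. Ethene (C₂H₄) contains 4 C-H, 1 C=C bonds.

Bonds broken (reactants):
  C-C: 1 × 337 = 337
  C-H: 6 × 420 = 2520
  Σ(broken) = 2857 kJ
Bonds formed (products):
  C-H: 4 × 420 = 1680
  C=C: 1 × 607 = 607
  H-H: 1 × 442 = 442
  Σ(formed) = 2729 kJ
ΔH = Σ(broken) − Σ(formed) = 2857 − 2729 = +128 kJ

ΔH ≈ +128 kJ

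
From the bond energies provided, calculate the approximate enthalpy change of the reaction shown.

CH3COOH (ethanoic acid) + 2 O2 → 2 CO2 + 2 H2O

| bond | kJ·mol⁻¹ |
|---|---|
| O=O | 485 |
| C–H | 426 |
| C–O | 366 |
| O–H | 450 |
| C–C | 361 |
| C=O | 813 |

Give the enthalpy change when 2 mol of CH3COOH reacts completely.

Bonds broken (reactants):
  C–C: 1 × 361 = 361
  C–H: 3 × 426 = 1278
  C–O: 1 × 366 = 366
  C=O: 1 × 813 = 813
  O–H: 1 × 450 = 450
  O=O: 2 × 485 = 970
  Σ(broken) = 4238 kJ
Bonds formed (products):
  C=O: 4 × 813 = 3252
  O–H: 4 × 450 = 1800
  Σ(formed) = 5052 kJ
ΔH = Σ(broken) − Σ(formed) = 4238 − 5052 = −814 kJ
For 2× the reaction as written: 2 × (−814) = −1628 kJ

ΔH = −1628 kJ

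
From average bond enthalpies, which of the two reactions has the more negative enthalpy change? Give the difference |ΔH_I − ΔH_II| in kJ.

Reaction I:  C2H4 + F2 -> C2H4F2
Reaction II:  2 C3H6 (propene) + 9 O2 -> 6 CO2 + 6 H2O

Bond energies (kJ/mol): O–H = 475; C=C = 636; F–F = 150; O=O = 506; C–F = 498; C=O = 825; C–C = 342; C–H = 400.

Reaction I:
  Bonds broken (reactants):
    C–H: 4 × 400 = 1600
    C=C: 1 × 636 = 636
    F–F: 1 × 150 = 150
    Σ(broken) = 2386 kJ
  Bonds formed (products):
    C–C: 1 × 342 = 342
    C–F: 2 × 498 = 996
    C–H: 4 × 400 = 1600
    Σ(formed) = 2938 kJ
  ΔH_I = 2386 − 2938 = −552 kJ
Reaction II:
  Bonds broken (reactants):
    C–C: 2 × 342 = 684
    C–H: 12 × 400 = 4800
    C=C: 2 × 636 = 1272
    O=O: 9 × 506 = 4554
    Σ(broken) = 11310 kJ
  Bonds formed (products):
    C=O: 12 × 825 = 9900
    O–H: 12 × 475 = 5700
    Σ(formed) = 15600 kJ
  ΔH_II = 11310 − 15600 = −4290 kJ
ΔH_I − ΔH_II = +3738 kJ, so reaction II has the more negative ΔH; |ΔH_I − ΔH_II| = 3738 kJ.

Reaction II, by 3738 kJ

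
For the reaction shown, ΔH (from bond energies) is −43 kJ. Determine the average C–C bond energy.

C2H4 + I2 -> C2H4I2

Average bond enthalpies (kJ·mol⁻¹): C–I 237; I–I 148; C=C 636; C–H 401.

Let D be the C–C bond energy.
Σ(broken) = 4×401 + 1×636 + 1×148 = 2388
Σ(formed) = 1×D + 4×401 + 2×237 = 2078 + D
ΔH = Σ(broken) − Σ(formed) = (2388) − (2078 + D) = +310 − D
Setting this equal to −43 kJ gives D = 353 kJ/mol.

D(C–C) ≈ 353 kJ/mol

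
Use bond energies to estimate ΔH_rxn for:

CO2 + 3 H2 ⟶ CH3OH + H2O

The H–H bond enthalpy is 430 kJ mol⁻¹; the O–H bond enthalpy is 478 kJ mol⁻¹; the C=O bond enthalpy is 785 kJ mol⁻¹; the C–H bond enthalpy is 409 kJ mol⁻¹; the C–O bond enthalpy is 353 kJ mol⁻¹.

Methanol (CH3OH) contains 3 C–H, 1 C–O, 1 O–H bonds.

Bonds broken (reactants):
  C=O: 2 × 785 = 1570
  H–H: 3 × 430 = 1290
  Σ(broken) = 2860 kJ
Bonds formed (products):
  C–H: 3 × 409 = 1227
  C–O: 1 × 353 = 353
  O–H: 3 × 478 = 1434
  Σ(formed) = 3014 kJ
ΔH = Σ(broken) − Σ(formed) = 2860 − 3014 = −154 kJ

ΔH ≈ −154 kJ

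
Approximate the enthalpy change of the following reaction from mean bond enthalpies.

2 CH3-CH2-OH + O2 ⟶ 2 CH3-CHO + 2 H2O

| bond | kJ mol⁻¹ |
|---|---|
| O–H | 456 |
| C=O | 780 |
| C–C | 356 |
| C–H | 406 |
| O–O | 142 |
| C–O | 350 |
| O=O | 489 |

ΔH ≈ −471 kJ

Bonds broken (reactants):
  C–C: 2 × 356 = 712
  C–H: 10 × 406 = 4060
  C–O: 2 × 350 = 700
  O–H: 2 × 456 = 912
  O=O: 1 × 489 = 489
  Σ(broken) = 6873 kJ
Bonds formed (products):
  C–C: 2 × 356 = 712
  C–H: 8 × 406 = 3248
  C=O: 2 × 780 = 1560
  O–H: 4 × 456 = 1824
  Σ(formed) = 7344 kJ
ΔH = Σ(broken) − Σ(formed) = 6873 − 7344 = −471 kJ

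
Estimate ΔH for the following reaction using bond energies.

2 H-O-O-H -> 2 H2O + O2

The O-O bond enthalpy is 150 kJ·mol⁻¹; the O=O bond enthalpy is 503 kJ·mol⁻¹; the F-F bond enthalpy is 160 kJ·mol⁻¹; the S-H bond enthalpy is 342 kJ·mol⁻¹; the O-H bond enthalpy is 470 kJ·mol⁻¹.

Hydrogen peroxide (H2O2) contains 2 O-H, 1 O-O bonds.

Bonds broken (reactants):
  O-H: 4 × 470 = 1880
  O-O: 2 × 150 = 300
  Σ(broken) = 2180 kJ
Bonds formed (products):
  O-H: 4 × 470 = 1880
  O=O: 1 × 503 = 503
  Σ(formed) = 2383 kJ
ΔH = Σ(broken) − Σ(formed) = 2180 − 2383 = −203 kJ

ΔH ≈ −203 kJ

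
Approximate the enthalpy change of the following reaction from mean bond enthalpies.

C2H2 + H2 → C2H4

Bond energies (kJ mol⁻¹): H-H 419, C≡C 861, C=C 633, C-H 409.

Bonds broken (reactants):
  C≡C: 1 × 861 = 861
  C-H: 2 × 409 = 818
  H-H: 1 × 419 = 419
  Σ(broken) = 2098 kJ
Bonds formed (products):
  C-H: 4 × 409 = 1636
  C=C: 1 × 633 = 633
  Σ(formed) = 2269 kJ
ΔH = Σ(broken) − Σ(formed) = 2098 − 2269 = −171 kJ

ΔH ≈ −171 kJ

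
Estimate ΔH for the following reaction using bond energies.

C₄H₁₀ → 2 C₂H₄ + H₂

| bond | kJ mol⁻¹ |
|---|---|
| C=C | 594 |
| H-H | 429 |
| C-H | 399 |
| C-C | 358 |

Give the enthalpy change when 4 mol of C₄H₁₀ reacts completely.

ΔH = +1020 kJ

Bonds broken (reactants):
  C-C: 3 × 358 = 1074
  C-H: 10 × 399 = 3990
  Σ(broken) = 5064 kJ
Bonds formed (products):
  C-H: 8 × 399 = 3192
  C=C: 2 × 594 = 1188
  H-H: 1 × 429 = 429
  Σ(formed) = 4809 kJ
ΔH = Σ(broken) − Σ(formed) = 5064 − 4809 = +255 kJ
For 4× the reaction as written: 4 × (+255) = +1020 kJ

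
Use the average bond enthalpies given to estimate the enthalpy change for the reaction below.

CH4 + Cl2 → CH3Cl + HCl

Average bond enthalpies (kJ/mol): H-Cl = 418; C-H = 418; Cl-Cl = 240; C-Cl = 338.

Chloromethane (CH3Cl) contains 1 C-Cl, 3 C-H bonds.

Bonds broken (reactants):
  C-H: 4 × 418 = 1672
  Cl-Cl: 1 × 240 = 240
  Σ(broken) = 1912 kJ
Bonds formed (products):
  C-Cl: 1 × 338 = 338
  C-H: 3 × 418 = 1254
  H-Cl: 1 × 418 = 418
  Σ(formed) = 2010 kJ
ΔH = Σ(broken) − Σ(formed) = 1912 − 2010 = −98 kJ

ΔH ≈ −98 kJ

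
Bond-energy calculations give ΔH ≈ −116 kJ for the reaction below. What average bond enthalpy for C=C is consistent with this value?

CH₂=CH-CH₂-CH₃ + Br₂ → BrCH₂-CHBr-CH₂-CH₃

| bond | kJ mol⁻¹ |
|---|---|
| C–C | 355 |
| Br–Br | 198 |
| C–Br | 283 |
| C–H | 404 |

Let D be the C=C bond energy.
Σ(broken) = 1×198 + 2×355 + 8×404 + 1×D = 4140 + D
Σ(formed) = 2×283 + 3×355 + 8×404 = 4863
ΔH = Σ(broken) − Σ(formed) = (4140 + D) − (4863) = −723 + D
Setting this equal to −116 kJ gives D = 607 kJ/mol.

D(C=C) ≈ 607 kJ/mol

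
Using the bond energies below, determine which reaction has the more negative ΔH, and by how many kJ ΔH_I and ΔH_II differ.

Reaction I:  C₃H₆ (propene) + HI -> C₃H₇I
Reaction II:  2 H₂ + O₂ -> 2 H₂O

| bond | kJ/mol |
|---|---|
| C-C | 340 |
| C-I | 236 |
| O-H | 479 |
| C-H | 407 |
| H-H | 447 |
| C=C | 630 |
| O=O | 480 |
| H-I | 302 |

Reaction II, by 491 kJ

Reaction I:
  Bonds broken (reactants):
    C-C: 1 × 340 = 340
    C-H: 6 × 407 = 2442
    C=C: 1 × 630 = 630
    H-I: 1 × 302 = 302
    Σ(broken) = 3714 kJ
  Bonds formed (products):
    C-C: 2 × 340 = 680
    C-H: 7 × 407 = 2849
    C-I: 1 × 236 = 236
    Σ(formed) = 3765 kJ
  ΔH_I = 3714 − 3765 = −51 kJ
Reaction II:
  Bonds broken (reactants):
    H-H: 2 × 447 = 894
    O=O: 1 × 480 = 480
    Σ(broken) = 1374 kJ
  Bonds formed (products):
    O-H: 4 × 479 = 1916
    Σ(formed) = 1916 kJ
  ΔH_II = 1374 − 1916 = −542 kJ
ΔH_I − ΔH_II = +491 kJ, so reaction II has the more negative ΔH; |ΔH_I − ΔH_II| = 491 kJ.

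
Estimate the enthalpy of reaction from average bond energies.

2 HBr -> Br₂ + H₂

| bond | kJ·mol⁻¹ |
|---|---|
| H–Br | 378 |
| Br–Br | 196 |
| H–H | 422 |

Bonds broken (reactants):
  H–Br: 2 × 378 = 756
  Σ(broken) = 756 kJ
Bonds formed (products):
  Br–Br: 1 × 196 = 196
  H–H: 1 × 422 = 422
  Σ(formed) = 618 kJ
ΔH = Σ(broken) − Σ(formed) = 756 − 618 = +138 kJ

ΔH ≈ +138 kJ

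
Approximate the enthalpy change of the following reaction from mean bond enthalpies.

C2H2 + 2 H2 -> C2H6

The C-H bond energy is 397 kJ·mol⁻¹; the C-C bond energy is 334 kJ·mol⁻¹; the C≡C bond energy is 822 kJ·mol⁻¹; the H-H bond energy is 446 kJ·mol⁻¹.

Bonds broken (reactants):
  C≡C: 1 × 822 = 822
  C-H: 2 × 397 = 794
  H-H: 2 × 446 = 892
  Σ(broken) = 2508 kJ
Bonds formed (products):
  C-C: 1 × 334 = 334
  C-H: 6 × 397 = 2382
  Σ(formed) = 2716 kJ
ΔH = Σ(broken) − Σ(formed) = 2508 − 2716 = −208 kJ

ΔH ≈ −208 kJ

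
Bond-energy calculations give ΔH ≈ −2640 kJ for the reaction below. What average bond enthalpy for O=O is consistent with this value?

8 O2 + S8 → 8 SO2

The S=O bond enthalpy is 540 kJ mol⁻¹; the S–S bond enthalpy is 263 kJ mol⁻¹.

D(O=O) ≈ 487 kJ/mol

Let D be the O=O bond energy.
Σ(broken) = 8×D + 8×263 = 2104 + 8D
Σ(formed) = 16×540 = 8640
ΔH = Σ(broken) − Σ(formed) = (2104 + 8D) − (8640) = −6536 + 8D
Setting this equal to −2640 kJ gives 8D = 3896, so D = 487 kJ/mol.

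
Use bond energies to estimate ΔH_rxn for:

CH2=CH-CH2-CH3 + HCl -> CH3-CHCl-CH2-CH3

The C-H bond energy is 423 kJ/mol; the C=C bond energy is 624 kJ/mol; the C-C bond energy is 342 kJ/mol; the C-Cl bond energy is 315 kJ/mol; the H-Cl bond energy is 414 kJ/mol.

ΔH ≈ −42 kJ

Bonds broken (reactants):
  C-C: 2 × 342 = 684
  C-H: 8 × 423 = 3384
  C=C: 1 × 624 = 624
  H-Cl: 1 × 414 = 414
  Σ(broken) = 5106 kJ
Bonds formed (products):
  C-C: 3 × 342 = 1026
  C-Cl: 1 × 315 = 315
  C-H: 9 × 423 = 3807
  Σ(formed) = 5148 kJ
ΔH = Σ(broken) − Σ(formed) = 5106 − 5148 = −42 kJ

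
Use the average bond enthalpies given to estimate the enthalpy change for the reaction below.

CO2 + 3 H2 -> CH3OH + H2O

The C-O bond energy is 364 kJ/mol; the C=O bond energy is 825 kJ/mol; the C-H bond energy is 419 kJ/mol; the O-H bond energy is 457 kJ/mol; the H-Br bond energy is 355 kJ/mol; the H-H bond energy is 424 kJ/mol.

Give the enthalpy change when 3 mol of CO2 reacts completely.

Bonds broken (reactants):
  C=O: 2 × 825 = 1650
  H-H: 3 × 424 = 1272
  Σ(broken) = 2922 kJ
Bonds formed (products):
  C-H: 3 × 419 = 1257
  C-O: 1 × 364 = 364
  O-H: 3 × 457 = 1371
  Σ(formed) = 2992 kJ
ΔH = Σ(broken) − Σ(formed) = 2922 − 2992 = −70 kJ
For 3× the reaction as written: 3 × (−70) = −210 kJ

ΔH = −210 kJ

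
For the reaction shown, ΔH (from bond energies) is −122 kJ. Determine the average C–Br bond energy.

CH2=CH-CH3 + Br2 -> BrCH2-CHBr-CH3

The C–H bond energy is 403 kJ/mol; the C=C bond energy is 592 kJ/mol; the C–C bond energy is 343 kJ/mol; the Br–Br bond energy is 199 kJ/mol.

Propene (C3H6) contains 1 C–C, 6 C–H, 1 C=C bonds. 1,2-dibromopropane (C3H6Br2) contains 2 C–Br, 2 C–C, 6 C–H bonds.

D(C–Br) ≈ 285 kJ/mol

Let D be the C–Br bond energy.
Σ(broken) = 1×199 + 1×343 + 6×403 + 1×592 = 3552
Σ(formed) = 2×D + 2×343 + 6×403 = 3104 + 2D
ΔH = Σ(broken) − Σ(formed) = (3552) − (3104 + 2D) = +448 − 2D
Setting this equal to −122 kJ gives 2D = 570, so D = 285 kJ/mol.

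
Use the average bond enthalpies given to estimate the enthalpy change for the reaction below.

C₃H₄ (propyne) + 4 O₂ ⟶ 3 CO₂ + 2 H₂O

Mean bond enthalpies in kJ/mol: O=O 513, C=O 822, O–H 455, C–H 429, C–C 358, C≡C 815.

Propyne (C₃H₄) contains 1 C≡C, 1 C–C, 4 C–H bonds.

Bonds broken (reactants):
  C≡C: 1 × 815 = 815
  C–C: 1 × 358 = 358
  C–H: 4 × 429 = 1716
  O=O: 4 × 513 = 2052
  Σ(broken) = 4941 kJ
Bonds formed (products):
  C=O: 6 × 822 = 4932
  O–H: 4 × 455 = 1820
  Σ(formed) = 6752 kJ
ΔH = Σ(broken) − Σ(formed) = 4941 − 6752 = −1811 kJ

ΔH ≈ −1811 kJ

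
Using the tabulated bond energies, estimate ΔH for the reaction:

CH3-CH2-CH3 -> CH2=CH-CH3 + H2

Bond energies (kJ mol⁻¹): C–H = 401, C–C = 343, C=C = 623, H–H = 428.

ΔH ≈ +94 kJ

Bonds broken (reactants):
  C–C: 2 × 343 = 686
  C–H: 8 × 401 = 3208
  Σ(broken) = 3894 kJ
Bonds formed (products):
  C–C: 1 × 343 = 343
  C–H: 6 × 401 = 2406
  C=C: 1 × 623 = 623
  H–H: 1 × 428 = 428
  Σ(formed) = 3800 kJ
ΔH = Σ(broken) − Σ(formed) = 3894 − 3800 = +94 kJ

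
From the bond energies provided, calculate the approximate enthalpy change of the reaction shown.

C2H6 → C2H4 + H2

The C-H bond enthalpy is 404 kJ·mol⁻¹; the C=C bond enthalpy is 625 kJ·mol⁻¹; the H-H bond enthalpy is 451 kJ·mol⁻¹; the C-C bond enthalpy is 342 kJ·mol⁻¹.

ΔH ≈ +74 kJ

Bonds broken (reactants):
  C-C: 1 × 342 = 342
  C-H: 6 × 404 = 2424
  Σ(broken) = 2766 kJ
Bonds formed (products):
  C-H: 4 × 404 = 1616
  C=C: 1 × 625 = 625
  H-H: 1 × 451 = 451
  Σ(formed) = 2692 kJ
ΔH = Σ(broken) − Σ(formed) = 2766 − 2692 = +74 kJ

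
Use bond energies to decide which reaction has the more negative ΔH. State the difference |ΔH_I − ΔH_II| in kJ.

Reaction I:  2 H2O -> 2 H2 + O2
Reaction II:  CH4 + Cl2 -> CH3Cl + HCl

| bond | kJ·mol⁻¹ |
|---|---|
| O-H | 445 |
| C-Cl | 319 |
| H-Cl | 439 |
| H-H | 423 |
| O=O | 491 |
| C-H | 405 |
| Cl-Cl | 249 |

Reaction II, by 547 kJ

Reaction I:
  Bonds broken (reactants):
    O-H: 4 × 445 = 1780
    Σ(broken) = 1780 kJ
  Bonds formed (products):
    H-H: 2 × 423 = 846
    O=O: 1 × 491 = 491
    Σ(formed) = 1337 kJ
  ΔH_I = 1780 − 1337 = +443 kJ
Reaction II:
  Bonds broken (reactants):
    C-H: 4 × 405 = 1620
    Cl-Cl: 1 × 249 = 249
    Σ(broken) = 1869 kJ
  Bonds formed (products):
    C-Cl: 1 × 319 = 319
    C-H: 3 × 405 = 1215
    H-Cl: 1 × 439 = 439
    Σ(formed) = 1973 kJ
  ΔH_II = 1869 − 1973 = −104 kJ
ΔH_I − ΔH_II = +547 kJ, so reaction II has the more negative ΔH; |ΔH_I − ΔH_II| = 547 kJ.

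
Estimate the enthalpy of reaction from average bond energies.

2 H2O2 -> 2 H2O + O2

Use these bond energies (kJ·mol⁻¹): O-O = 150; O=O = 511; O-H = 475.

Bonds broken (reactants):
  O-H: 4 × 475 = 1900
  O-O: 2 × 150 = 300
  Σ(broken) = 2200 kJ
Bonds formed (products):
  O-H: 4 × 475 = 1900
  O=O: 1 × 511 = 511
  Σ(formed) = 2411 kJ
ΔH = Σ(broken) − Σ(formed) = 2200 − 2411 = −211 kJ

ΔH ≈ −211 kJ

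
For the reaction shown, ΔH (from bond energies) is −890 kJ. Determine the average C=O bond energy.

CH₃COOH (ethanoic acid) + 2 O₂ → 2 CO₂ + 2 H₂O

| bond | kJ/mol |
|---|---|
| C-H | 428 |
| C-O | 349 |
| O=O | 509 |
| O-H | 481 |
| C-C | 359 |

Let D be the C=O bond energy.
Σ(broken) = 1×359 + 3×428 + 1×349 + 1×D + 1×481 + 2×509 = 3491 + D
Σ(formed) = 4×D + 4×481 = 1924 + 4D
ΔH = Σ(broken) − Σ(formed) = (3491 + D) − (1924 + 4D) = +1567 − 3D
Setting this equal to −890 kJ gives 3D = 2457, so D = 819 kJ/mol.

D(C=O) ≈ 819 kJ/mol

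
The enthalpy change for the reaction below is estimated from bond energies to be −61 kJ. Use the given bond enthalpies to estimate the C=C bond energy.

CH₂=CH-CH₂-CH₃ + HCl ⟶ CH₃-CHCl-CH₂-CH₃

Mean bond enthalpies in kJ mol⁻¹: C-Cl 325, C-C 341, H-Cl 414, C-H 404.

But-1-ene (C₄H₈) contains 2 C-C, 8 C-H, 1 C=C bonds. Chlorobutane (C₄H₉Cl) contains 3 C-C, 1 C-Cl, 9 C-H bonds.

Let D be the C=C bond energy.
Σ(broken) = 2×341 + 8×404 + 1×D + 1×414 = 4328 + D
Σ(formed) = 3×341 + 1×325 + 9×404 = 4984
ΔH = Σ(broken) − Σ(formed) = (4328 + D) − (4984) = −656 + D
Setting this equal to −61 kJ gives D = 595 kJ/mol.

D(C=C) ≈ 595 kJ/mol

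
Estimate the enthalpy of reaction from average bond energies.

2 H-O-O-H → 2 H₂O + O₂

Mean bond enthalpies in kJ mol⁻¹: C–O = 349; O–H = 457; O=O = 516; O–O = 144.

ΔH ≈ −228 kJ

Bonds broken (reactants):
  O–H: 4 × 457 = 1828
  O–O: 2 × 144 = 288
  Σ(broken) = 2116 kJ
Bonds formed (products):
  O–H: 4 × 457 = 1828
  O=O: 1 × 516 = 516
  Σ(formed) = 2344 kJ
ΔH = Σ(broken) − Σ(formed) = 2116 − 2344 = −228 kJ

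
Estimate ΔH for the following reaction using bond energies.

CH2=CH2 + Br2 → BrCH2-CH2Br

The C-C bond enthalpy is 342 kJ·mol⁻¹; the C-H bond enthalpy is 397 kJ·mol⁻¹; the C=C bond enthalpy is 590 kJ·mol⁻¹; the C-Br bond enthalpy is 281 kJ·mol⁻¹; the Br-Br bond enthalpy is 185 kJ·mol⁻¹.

Bonds broken (reactants):
  Br-Br: 1 × 185 = 185
  C-H: 4 × 397 = 1588
  C=C: 1 × 590 = 590
  Σ(broken) = 2363 kJ
Bonds formed (products):
  C-Br: 2 × 281 = 562
  C-C: 1 × 342 = 342
  C-H: 4 × 397 = 1588
  Σ(formed) = 2492 kJ
ΔH = Σ(broken) − Σ(formed) = 2363 − 2492 = −129 kJ

ΔH ≈ −129 kJ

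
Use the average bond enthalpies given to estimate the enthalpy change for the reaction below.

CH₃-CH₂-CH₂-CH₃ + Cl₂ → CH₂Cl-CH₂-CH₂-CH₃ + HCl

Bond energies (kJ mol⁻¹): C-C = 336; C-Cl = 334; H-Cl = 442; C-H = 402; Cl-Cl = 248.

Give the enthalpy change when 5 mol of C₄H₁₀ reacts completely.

ΔH = −630 kJ

Bonds broken (reactants):
  C-C: 3 × 336 = 1008
  C-H: 10 × 402 = 4020
  Cl-Cl: 1 × 248 = 248
  Σ(broken) = 5276 kJ
Bonds formed (products):
  C-C: 3 × 336 = 1008
  C-Cl: 1 × 334 = 334
  C-H: 9 × 402 = 3618
  H-Cl: 1 × 442 = 442
  Σ(formed) = 5402 kJ
ΔH = Σ(broken) − Σ(formed) = 5276 − 5402 = −126 kJ
For 5× the reaction as written: 5 × (−126) = −630 kJ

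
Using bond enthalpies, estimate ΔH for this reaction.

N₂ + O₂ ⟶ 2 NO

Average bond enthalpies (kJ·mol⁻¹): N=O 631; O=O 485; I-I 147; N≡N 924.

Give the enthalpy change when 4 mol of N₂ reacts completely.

Bonds broken (reactants):
  N≡N: 1 × 924 = 924
  O=O: 1 × 485 = 485
  Σ(broken) = 1409 kJ
Bonds formed (products):
  N=O: 2 × 631 = 1262
  Σ(formed) = 1262 kJ
ΔH = Σ(broken) − Σ(formed) = 1409 − 1262 = +147 kJ
For 4× the reaction as written: 4 × (+147) = +588 kJ

ΔH = +588 kJ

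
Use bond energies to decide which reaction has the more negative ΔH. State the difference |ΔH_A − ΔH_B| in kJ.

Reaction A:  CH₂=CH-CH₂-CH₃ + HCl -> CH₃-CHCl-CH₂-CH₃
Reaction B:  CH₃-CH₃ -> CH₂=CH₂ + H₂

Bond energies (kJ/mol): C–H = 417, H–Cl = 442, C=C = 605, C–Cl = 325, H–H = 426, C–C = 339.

Reaction A:
  Bonds broken (reactants):
    C–C: 2 × 339 = 678
    C–H: 8 × 417 = 3336
    C=C: 1 × 605 = 605
    H–Cl: 1 × 442 = 442
    Σ(broken) = 5061 kJ
  Bonds formed (products):
    C–C: 3 × 339 = 1017
    C–Cl: 1 × 325 = 325
    C–H: 9 × 417 = 3753
    Σ(formed) = 5095 kJ
  ΔH_A = 5061 − 5095 = −34 kJ
Reaction B:
  Bonds broken (reactants):
    C–C: 1 × 339 = 339
    C–H: 6 × 417 = 2502
    Σ(broken) = 2841 kJ
  Bonds formed (products):
    C–H: 4 × 417 = 1668
    C=C: 1 × 605 = 605
    H–H: 1 × 426 = 426
    Σ(formed) = 2699 kJ
  ΔH_B = 2841 − 2699 = +142 kJ
ΔH_A − ΔH_B = −176 kJ, so reaction A has the more negative ΔH; |ΔH_A − ΔH_B| = 176 kJ.

Reaction A, by 176 kJ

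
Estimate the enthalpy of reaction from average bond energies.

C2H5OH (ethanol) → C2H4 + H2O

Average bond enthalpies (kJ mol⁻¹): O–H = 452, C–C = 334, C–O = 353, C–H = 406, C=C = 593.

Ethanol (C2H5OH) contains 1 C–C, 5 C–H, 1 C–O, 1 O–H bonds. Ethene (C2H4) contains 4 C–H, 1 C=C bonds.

ΔH ≈ +48 kJ

Bonds broken (reactants):
  C–C: 1 × 334 = 334
  C–H: 5 × 406 = 2030
  C–O: 1 × 353 = 353
  O–H: 1 × 452 = 452
  Σ(broken) = 3169 kJ
Bonds formed (products):
  C–H: 4 × 406 = 1624
  C=C: 1 × 593 = 593
  O–H: 2 × 452 = 904
  Σ(formed) = 3121 kJ
ΔH = Σ(broken) − Σ(formed) = 3169 − 3121 = +48 kJ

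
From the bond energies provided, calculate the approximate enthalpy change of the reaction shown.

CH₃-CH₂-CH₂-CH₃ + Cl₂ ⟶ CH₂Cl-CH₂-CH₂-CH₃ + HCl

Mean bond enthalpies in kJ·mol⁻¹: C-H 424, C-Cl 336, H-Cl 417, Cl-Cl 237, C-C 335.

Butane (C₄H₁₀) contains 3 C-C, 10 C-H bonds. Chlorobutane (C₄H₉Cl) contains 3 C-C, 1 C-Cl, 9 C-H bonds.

Bonds broken (reactants):
  C-C: 3 × 335 = 1005
  C-H: 10 × 424 = 4240
  Cl-Cl: 1 × 237 = 237
  Σ(broken) = 5482 kJ
Bonds formed (products):
  C-C: 3 × 335 = 1005
  C-Cl: 1 × 336 = 336
  C-H: 9 × 424 = 3816
  H-Cl: 1 × 417 = 417
  Σ(formed) = 5574 kJ
ΔH = Σ(broken) − Σ(formed) = 5482 − 5574 = −92 kJ

ΔH ≈ −92 kJ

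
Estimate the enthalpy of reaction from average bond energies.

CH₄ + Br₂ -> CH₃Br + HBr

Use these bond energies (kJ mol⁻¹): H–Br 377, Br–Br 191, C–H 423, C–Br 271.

Bonds broken (reactants):
  Br–Br: 1 × 191 = 191
  C–H: 4 × 423 = 1692
  Σ(broken) = 1883 kJ
Bonds formed (products):
  C–Br: 1 × 271 = 271
  C–H: 3 × 423 = 1269
  H–Br: 1 × 377 = 377
  Σ(formed) = 1917 kJ
ΔH = Σ(broken) − Σ(formed) = 1883 − 1917 = −34 kJ

ΔH ≈ −34 kJ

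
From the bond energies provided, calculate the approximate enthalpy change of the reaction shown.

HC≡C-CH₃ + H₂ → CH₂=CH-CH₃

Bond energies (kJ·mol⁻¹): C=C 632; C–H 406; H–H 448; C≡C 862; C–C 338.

Bonds broken (reactants):
  C≡C: 1 × 862 = 862
  C–C: 1 × 338 = 338
  C–H: 4 × 406 = 1624
  H–H: 1 × 448 = 448
  Σ(broken) = 3272 kJ
Bonds formed (products):
  C–C: 1 × 338 = 338
  C–H: 6 × 406 = 2436
  C=C: 1 × 632 = 632
  Σ(formed) = 3406 kJ
ΔH = Σ(broken) − Σ(formed) = 3272 − 3406 = −134 kJ

ΔH ≈ −134 kJ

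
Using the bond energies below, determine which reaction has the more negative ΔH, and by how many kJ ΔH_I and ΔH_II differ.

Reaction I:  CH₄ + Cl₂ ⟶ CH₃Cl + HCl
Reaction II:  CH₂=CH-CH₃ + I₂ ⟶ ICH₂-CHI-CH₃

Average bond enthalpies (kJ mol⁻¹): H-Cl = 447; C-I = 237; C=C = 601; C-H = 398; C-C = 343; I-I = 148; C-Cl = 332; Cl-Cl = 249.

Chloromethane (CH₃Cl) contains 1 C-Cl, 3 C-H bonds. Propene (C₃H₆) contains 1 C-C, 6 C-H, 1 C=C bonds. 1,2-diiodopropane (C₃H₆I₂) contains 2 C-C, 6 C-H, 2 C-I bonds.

Reaction I, by 64 kJ

Reaction I:
  Bonds broken (reactants):
    C-H: 4 × 398 = 1592
    Cl-Cl: 1 × 249 = 249
    Σ(broken) = 1841 kJ
  Bonds formed (products):
    C-Cl: 1 × 332 = 332
    C-H: 3 × 398 = 1194
    H-Cl: 1 × 447 = 447
    Σ(formed) = 1973 kJ
  ΔH_I = 1841 − 1973 = −132 kJ
Reaction II:
  Bonds broken (reactants):
    C-C: 1 × 343 = 343
    C-H: 6 × 398 = 2388
    C=C: 1 × 601 = 601
    I-I: 1 × 148 = 148
    Σ(broken) = 3480 kJ
  Bonds formed (products):
    C-C: 2 × 343 = 686
    C-H: 6 × 398 = 2388
    C-I: 2 × 237 = 474
    Σ(formed) = 3548 kJ
  ΔH_II = 3480 − 3548 = −68 kJ
ΔH_I − ΔH_II = −64 kJ, so reaction I has the more negative ΔH; |ΔH_I − ΔH_II| = 64 kJ.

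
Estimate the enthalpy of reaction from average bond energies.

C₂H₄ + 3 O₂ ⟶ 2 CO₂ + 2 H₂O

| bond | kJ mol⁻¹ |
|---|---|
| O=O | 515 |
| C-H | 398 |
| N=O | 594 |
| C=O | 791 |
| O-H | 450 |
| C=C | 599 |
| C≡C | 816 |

Bonds broken (reactants):
  C-H: 4 × 398 = 1592
  C=C: 1 × 599 = 599
  O=O: 3 × 515 = 1545
  Σ(broken) = 3736 kJ
Bonds formed (products):
  C=O: 4 × 791 = 3164
  O-H: 4 × 450 = 1800
  Σ(formed) = 4964 kJ
ΔH = Σ(broken) − Σ(formed) = 3736 − 4964 = −1228 kJ

ΔH ≈ −1228 kJ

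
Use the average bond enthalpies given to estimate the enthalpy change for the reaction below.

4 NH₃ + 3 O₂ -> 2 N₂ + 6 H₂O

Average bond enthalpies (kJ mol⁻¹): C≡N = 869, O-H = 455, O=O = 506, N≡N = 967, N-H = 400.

Bonds broken (reactants):
  N-H: 12 × 400 = 4800
  O=O: 3 × 506 = 1518
  Σ(broken) = 6318 kJ
Bonds formed (products):
  N≡N: 2 × 967 = 1934
  O-H: 12 × 455 = 5460
  Σ(formed) = 7394 kJ
ΔH = Σ(broken) − Σ(formed) = 6318 − 7394 = −1076 kJ

ΔH ≈ −1076 kJ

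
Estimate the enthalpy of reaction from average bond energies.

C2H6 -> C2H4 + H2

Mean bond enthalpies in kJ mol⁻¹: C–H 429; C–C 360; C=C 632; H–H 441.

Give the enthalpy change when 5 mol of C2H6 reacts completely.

ΔH = +725 kJ

Bonds broken (reactants):
  C–C: 1 × 360 = 360
  C–H: 6 × 429 = 2574
  Σ(broken) = 2934 kJ
Bonds formed (products):
  C–H: 4 × 429 = 1716
  C=C: 1 × 632 = 632
  H–H: 1 × 441 = 441
  Σ(formed) = 2789 kJ
ΔH = Σ(broken) − Σ(formed) = 2934 − 2789 = +145 kJ
For 5× the reaction as written: 5 × (+145) = +725 kJ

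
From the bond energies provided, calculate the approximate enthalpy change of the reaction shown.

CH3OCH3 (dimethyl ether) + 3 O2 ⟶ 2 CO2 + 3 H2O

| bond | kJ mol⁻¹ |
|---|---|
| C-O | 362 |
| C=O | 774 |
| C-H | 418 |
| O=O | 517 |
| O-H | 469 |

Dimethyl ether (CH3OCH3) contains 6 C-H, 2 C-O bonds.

Bonds broken (reactants):
  C-H: 6 × 418 = 2508
  C-O: 2 × 362 = 724
  O=O: 3 × 517 = 1551
  Σ(broken) = 4783 kJ
Bonds formed (products):
  C=O: 4 × 774 = 3096
  O-H: 6 × 469 = 2814
  Σ(formed) = 5910 kJ
ΔH = Σ(broken) − Σ(formed) = 4783 − 5910 = −1127 kJ

ΔH ≈ −1127 kJ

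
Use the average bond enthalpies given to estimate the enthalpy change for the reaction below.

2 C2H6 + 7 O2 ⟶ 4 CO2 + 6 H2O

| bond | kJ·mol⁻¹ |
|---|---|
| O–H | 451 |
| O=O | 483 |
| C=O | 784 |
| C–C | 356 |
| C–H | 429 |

ΔH ≈ −2443 kJ

Bonds broken (reactants):
  C–C: 2 × 356 = 712
  C–H: 12 × 429 = 5148
  O=O: 7 × 483 = 3381
  Σ(broken) = 9241 kJ
Bonds formed (products):
  C=O: 8 × 784 = 6272
  O–H: 12 × 451 = 5412
  Σ(formed) = 11684 kJ
ΔH = Σ(broken) − Σ(formed) = 9241 − 11684 = −2443 kJ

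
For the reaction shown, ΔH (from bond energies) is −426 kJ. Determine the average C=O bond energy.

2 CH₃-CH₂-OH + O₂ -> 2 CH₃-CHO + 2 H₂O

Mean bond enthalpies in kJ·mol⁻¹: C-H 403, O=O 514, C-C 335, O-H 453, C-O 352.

D(C=O) ≈ 772 kJ/mol

Let D be the C=O bond energy.
Σ(broken) = 2×335 + 10×403 + 2×352 + 2×453 + 1×514 = 6824
Σ(formed) = 2×335 + 8×403 + 2×D + 4×453 = 5706 + 2D
ΔH = Σ(broken) − Σ(formed) = (6824) − (5706 + 2D) = +1118 − 2D
Setting this equal to −426 kJ gives 2D = 1544, so D = 772 kJ/mol.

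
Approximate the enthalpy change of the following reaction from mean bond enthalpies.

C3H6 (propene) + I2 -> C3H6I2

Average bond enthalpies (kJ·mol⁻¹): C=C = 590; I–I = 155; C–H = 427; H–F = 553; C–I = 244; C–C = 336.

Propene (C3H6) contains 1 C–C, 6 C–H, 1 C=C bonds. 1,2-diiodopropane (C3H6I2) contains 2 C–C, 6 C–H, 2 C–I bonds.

ΔH ≈ −79 kJ

Bonds broken (reactants):
  C–C: 1 × 336 = 336
  C–H: 6 × 427 = 2562
  C=C: 1 × 590 = 590
  I–I: 1 × 155 = 155
  Σ(broken) = 3643 kJ
Bonds formed (products):
  C–C: 2 × 336 = 672
  C–H: 6 × 427 = 2562
  C–I: 2 × 244 = 488
  Σ(formed) = 3722 kJ
ΔH = Σ(broken) − Σ(formed) = 3643 − 3722 = −79 kJ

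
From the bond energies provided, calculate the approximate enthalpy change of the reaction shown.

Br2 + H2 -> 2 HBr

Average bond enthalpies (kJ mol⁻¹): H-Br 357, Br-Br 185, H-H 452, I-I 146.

Bonds broken (reactants):
  Br-Br: 1 × 185 = 185
  H-H: 1 × 452 = 452
  Σ(broken) = 637 kJ
Bonds formed (products):
  H-Br: 2 × 357 = 714
  Σ(formed) = 714 kJ
ΔH = Σ(broken) − Σ(formed) = 637 − 714 = −77 kJ

ΔH ≈ −77 kJ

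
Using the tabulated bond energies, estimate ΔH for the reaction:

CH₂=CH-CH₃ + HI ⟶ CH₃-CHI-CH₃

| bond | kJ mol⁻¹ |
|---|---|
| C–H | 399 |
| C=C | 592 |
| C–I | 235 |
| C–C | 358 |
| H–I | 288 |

Bonds broken (reactants):
  C–C: 1 × 358 = 358
  C–H: 6 × 399 = 2394
  C=C: 1 × 592 = 592
  H–I: 1 × 288 = 288
  Σ(broken) = 3632 kJ
Bonds formed (products):
  C–C: 2 × 358 = 716
  C–H: 7 × 399 = 2793
  C–I: 1 × 235 = 235
  Σ(formed) = 3744 kJ
ΔH = Σ(broken) − Σ(formed) = 3632 − 3744 = −112 kJ

ΔH ≈ −112 kJ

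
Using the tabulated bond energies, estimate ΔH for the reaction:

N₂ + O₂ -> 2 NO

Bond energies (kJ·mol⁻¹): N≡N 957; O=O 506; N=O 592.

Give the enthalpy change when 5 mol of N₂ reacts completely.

ΔH = +1395 kJ

Bonds broken (reactants):
  N≡N: 1 × 957 = 957
  O=O: 1 × 506 = 506
  Σ(broken) = 1463 kJ
Bonds formed (products):
  N=O: 2 × 592 = 1184
  Σ(formed) = 1184 kJ
ΔH = Σ(broken) − Σ(formed) = 1463 − 1184 = +279 kJ
For 5× the reaction as written: 5 × (+279) = +1395 kJ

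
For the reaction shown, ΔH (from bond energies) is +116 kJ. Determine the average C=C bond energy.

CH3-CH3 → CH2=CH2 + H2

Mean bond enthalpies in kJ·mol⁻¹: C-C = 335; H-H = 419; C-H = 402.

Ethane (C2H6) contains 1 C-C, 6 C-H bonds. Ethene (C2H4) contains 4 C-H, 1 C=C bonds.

Let D be the C=C bond energy.
Σ(broken) = 1×335 + 6×402 = 2747
Σ(formed) = 4×402 + 1×D + 1×419 = 2027 + D
ΔH = Σ(broken) − Σ(formed) = (2747) − (2027 + D) = +720 − D
Setting this equal to +116 kJ gives D = 604 kJ/mol.

D(C=C) ≈ 604 kJ/mol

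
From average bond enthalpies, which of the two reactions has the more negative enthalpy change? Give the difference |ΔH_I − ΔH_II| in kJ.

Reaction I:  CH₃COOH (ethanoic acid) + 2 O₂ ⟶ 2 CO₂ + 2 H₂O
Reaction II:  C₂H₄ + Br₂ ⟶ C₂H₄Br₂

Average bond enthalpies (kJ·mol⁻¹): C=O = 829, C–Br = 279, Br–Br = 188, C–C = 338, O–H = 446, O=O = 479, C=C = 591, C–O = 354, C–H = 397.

Reaction I:
  Bonds broken (reactants):
    C–C: 1 × 338 = 338
    C–H: 3 × 397 = 1191
    C–O: 1 × 354 = 354
    C=O: 1 × 829 = 829
    O–H: 1 × 446 = 446
    O=O: 2 × 479 = 958
    Σ(broken) = 4116 kJ
  Bonds formed (products):
    C=O: 4 × 829 = 3316
    O–H: 4 × 446 = 1784
    Σ(formed) = 5100 kJ
  ΔH_I = 4116 − 5100 = −984 kJ
Reaction II:
  Bonds broken (reactants):
    Br–Br: 1 × 188 = 188
    C–H: 4 × 397 = 1588
    C=C: 1 × 591 = 591
    Σ(broken) = 2367 kJ
  Bonds formed (products):
    C–Br: 2 × 279 = 558
    C–C: 1 × 338 = 338
    C–H: 4 × 397 = 1588
    Σ(formed) = 2484 kJ
  ΔH_II = 2367 − 2484 = −117 kJ
ΔH_I − ΔH_II = −867 kJ, so reaction I has the more negative ΔH; |ΔH_I − ΔH_II| = 867 kJ.

Reaction I, by 867 kJ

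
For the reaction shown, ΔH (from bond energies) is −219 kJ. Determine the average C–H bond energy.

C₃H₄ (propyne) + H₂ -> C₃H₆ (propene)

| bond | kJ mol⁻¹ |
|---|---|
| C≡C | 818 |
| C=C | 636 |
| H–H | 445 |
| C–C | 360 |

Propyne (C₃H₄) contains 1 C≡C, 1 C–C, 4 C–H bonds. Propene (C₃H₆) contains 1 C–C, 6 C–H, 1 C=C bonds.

D(C–H) ≈ 423 kJ/mol

Let D be the C–H bond energy.
Σ(broken) = 1×818 + 1×360 + 4×D + 1×445 = 1623 + 4D
Σ(formed) = 1×360 + 6×D + 1×636 = 996 + 6D
ΔH = Σ(broken) − Σ(formed) = (1623 + 4D) − (996 + 6D) = +627 − 2D
Setting this equal to −219 kJ gives 2D = 846, so D = 423 kJ/mol.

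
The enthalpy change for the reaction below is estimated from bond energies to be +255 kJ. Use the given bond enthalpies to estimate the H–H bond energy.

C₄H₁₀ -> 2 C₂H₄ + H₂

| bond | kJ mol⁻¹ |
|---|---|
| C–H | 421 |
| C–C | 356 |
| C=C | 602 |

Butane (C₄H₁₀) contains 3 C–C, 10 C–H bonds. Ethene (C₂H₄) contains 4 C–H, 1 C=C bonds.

D(H–H) ≈ 451 kJ/mol

Let D be the H–H bond energy.
Σ(broken) = 3×356 + 10×421 = 5278
Σ(formed) = 8×421 + 2×602 + 1×D = 4572 + D
ΔH = Σ(broken) − Σ(formed) = (5278) − (4572 + D) = +706 − D
Setting this equal to +255 kJ gives D = 451 kJ/mol.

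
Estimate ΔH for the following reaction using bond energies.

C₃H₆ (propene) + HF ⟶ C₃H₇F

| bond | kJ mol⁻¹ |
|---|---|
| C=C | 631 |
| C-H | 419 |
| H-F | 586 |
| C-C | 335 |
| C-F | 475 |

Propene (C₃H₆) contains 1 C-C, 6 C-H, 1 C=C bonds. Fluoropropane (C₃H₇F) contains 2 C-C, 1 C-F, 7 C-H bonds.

Bonds broken (reactants):
  C-C: 1 × 335 = 335
  C-H: 6 × 419 = 2514
  C=C: 1 × 631 = 631
  H-F: 1 × 586 = 586
  Σ(broken) = 4066 kJ
Bonds formed (products):
  C-C: 2 × 335 = 670
  C-F: 1 × 475 = 475
  C-H: 7 × 419 = 2933
  Σ(formed) = 4078 kJ
ΔH = Σ(broken) − Σ(formed) = 4066 − 4078 = −12 kJ

ΔH ≈ −12 kJ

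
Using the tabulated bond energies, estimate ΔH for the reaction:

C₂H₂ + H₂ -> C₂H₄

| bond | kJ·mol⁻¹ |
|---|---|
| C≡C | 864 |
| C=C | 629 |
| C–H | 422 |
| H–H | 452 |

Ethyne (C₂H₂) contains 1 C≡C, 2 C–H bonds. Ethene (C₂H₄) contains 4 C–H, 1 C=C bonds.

ΔH ≈ −157 kJ

Bonds broken (reactants):
  C≡C: 1 × 864 = 864
  C–H: 2 × 422 = 844
  H–H: 1 × 452 = 452
  Σ(broken) = 2160 kJ
Bonds formed (products):
  C–H: 4 × 422 = 1688
  C=C: 1 × 629 = 629
  Σ(formed) = 2317 kJ
ΔH = Σ(broken) − Σ(formed) = 2160 − 2317 = −157 kJ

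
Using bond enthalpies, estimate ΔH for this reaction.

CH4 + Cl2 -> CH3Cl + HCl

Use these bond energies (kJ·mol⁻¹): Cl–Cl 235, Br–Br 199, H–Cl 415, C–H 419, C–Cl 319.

ΔH ≈ −80 kJ

Bonds broken (reactants):
  C–H: 4 × 419 = 1676
  Cl–Cl: 1 × 235 = 235
  Σ(broken) = 1911 kJ
Bonds formed (products):
  C–Cl: 1 × 319 = 319
  C–H: 3 × 419 = 1257
  H–Cl: 1 × 415 = 415
  Σ(formed) = 1991 kJ
ΔH = Σ(broken) − Σ(formed) = 1911 − 1991 = −80 kJ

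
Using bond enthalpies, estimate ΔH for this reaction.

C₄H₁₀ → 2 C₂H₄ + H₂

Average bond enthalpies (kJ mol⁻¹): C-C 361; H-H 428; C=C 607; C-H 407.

ΔH ≈ +255 kJ

Bonds broken (reactants):
  C-C: 3 × 361 = 1083
  C-H: 10 × 407 = 4070
  Σ(broken) = 5153 kJ
Bonds formed (products):
  C-H: 8 × 407 = 3256
  C=C: 2 × 607 = 1214
  H-H: 1 × 428 = 428
  Σ(formed) = 4898 kJ
ΔH = Σ(broken) − Σ(formed) = 5153 − 4898 = +255 kJ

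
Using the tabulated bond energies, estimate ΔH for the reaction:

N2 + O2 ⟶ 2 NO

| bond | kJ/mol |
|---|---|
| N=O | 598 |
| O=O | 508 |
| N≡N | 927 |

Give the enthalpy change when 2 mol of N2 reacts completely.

ΔH = +478 kJ

Bonds broken (reactants):
  N≡N: 1 × 927 = 927
  O=O: 1 × 508 = 508
  Σ(broken) = 1435 kJ
Bonds formed (products):
  N=O: 2 × 598 = 1196
  Σ(formed) = 1196 kJ
ΔH = Σ(broken) − Σ(formed) = 1435 − 1196 = +239 kJ
For 2× the reaction as written: 2 × (+239) = +478 kJ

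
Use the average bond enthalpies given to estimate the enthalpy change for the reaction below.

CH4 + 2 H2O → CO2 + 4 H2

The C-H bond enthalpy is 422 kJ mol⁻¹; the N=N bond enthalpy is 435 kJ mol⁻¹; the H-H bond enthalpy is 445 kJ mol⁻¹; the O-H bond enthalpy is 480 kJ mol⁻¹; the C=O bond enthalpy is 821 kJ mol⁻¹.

Bonds broken (reactants):
  C-H: 4 × 422 = 1688
  O-H: 4 × 480 = 1920
  Σ(broken) = 3608 kJ
Bonds formed (products):
  C=O: 2 × 821 = 1642
  H-H: 4 × 445 = 1780
  Σ(formed) = 3422 kJ
ΔH = Σ(broken) − Σ(formed) = 3608 − 3422 = +186 kJ

ΔH ≈ +186 kJ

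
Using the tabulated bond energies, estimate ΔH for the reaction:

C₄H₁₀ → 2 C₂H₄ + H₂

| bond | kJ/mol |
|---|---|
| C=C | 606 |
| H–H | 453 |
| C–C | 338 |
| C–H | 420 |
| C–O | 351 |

ΔH ≈ +189 kJ

Bonds broken (reactants):
  C–C: 3 × 338 = 1014
  C–H: 10 × 420 = 4200
  Σ(broken) = 5214 kJ
Bonds formed (products):
  C–H: 8 × 420 = 3360
  C=C: 2 × 606 = 1212
  H–H: 1 × 453 = 453
  Σ(formed) = 5025 kJ
ΔH = Σ(broken) − Σ(formed) = 5214 − 5025 = +189 kJ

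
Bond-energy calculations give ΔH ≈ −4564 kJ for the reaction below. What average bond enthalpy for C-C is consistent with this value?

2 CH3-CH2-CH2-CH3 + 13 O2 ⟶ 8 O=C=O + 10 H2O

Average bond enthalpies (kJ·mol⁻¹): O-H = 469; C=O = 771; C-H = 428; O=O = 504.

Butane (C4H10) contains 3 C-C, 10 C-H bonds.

Let D be the C-C bond energy.
Σ(broken) = 6×D + 20×428 + 13×504 = 15112 + 6D
Σ(formed) = 16×771 + 20×469 = 21716
ΔH = Σ(broken) − Σ(formed) = (15112 + 6D) − (21716) = −6604 + 6D
Setting this equal to −4564 kJ gives 6D = 2040, so D = 340 kJ/mol.

D(C-C) ≈ 340 kJ/mol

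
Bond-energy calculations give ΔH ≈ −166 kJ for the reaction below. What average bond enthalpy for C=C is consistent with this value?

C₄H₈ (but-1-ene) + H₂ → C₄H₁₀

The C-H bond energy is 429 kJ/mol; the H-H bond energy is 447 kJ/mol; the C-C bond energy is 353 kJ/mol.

D(C=C) ≈ 598 kJ/mol

Let D be the C=C bond energy.
Σ(broken) = 2×353 + 8×429 + 1×D + 1×447 = 4585 + D
Σ(formed) = 3×353 + 10×429 = 5349
ΔH = Σ(broken) − Σ(formed) = (4585 + D) − (5349) = −764 + D
Setting this equal to −166 kJ gives D = 598 kJ/mol.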